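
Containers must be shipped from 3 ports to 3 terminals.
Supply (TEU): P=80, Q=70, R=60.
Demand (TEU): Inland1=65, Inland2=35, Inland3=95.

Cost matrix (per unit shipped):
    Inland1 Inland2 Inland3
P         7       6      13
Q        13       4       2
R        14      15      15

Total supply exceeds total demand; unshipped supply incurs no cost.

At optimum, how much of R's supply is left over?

Minimum-cost shipments:
  P–Inland1: 45 × 7 = 315
  P–Inland2: 35 × 6 = 210
  Q–Inland3: 70 × 2 = 140
  R–Inland1: 20 × 14 = 280
  R–Inland3: 25 × 15 = 375
Total cost = 1320.
R ships 45 of its 60, leaving 15.

15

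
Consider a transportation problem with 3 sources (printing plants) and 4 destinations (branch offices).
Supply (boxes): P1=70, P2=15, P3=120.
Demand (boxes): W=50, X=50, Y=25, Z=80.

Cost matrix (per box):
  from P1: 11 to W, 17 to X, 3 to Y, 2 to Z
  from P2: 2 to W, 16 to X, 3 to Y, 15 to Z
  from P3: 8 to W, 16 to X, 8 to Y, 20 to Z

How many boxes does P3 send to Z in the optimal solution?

The minimum-cost plan:
  P1→Z: 70 boxes
  P2→W: 15 boxes
  P3→W: 35 boxes
  P3→X: 50 boxes
  P3→Y: 25 boxes
  P3→Z: 10 boxes
Total cost = 1650.
So P3→Z carries 10 boxes.

10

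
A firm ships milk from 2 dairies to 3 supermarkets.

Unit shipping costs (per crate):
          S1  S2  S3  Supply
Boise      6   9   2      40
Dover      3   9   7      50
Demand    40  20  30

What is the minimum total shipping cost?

A cheapest plan:
  Boise to S2: 10 × 9 = 90
  Boise to S3: 30 × 2 = 60
  Dover to S1: 40 × 3 = 120
  Dover to S2: 10 × 9 = 90
Total = 90 + 60 + 120 + 90 = 360.

360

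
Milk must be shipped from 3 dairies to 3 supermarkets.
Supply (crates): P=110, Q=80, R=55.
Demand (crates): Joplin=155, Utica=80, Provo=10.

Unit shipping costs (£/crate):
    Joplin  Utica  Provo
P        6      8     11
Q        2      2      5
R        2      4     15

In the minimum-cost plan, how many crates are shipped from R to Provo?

0

Optimal shipments:
  P–Joplin: 100 × £6 = £600
  P–Provo: 10 × £11 = £110
  Q–Utica: 80 × £2 = £160
  R–Joplin: 55 × £2 = £110
Total cost = £980.
The route R→Provo is not used.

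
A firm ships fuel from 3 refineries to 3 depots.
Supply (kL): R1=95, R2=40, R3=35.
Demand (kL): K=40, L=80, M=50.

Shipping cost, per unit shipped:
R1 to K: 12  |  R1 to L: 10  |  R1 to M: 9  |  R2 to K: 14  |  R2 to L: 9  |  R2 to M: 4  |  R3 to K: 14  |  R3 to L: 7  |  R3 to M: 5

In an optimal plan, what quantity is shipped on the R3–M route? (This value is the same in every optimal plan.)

The minimum-cost plan:
  R1–K: 40 kL
  R1–L: 55 kL
  R2–M: 40 kL
  R3–L: 25 kL
  R3–M: 10 kL
Total cost = 1415.
So R3→M carries 10 kL.

10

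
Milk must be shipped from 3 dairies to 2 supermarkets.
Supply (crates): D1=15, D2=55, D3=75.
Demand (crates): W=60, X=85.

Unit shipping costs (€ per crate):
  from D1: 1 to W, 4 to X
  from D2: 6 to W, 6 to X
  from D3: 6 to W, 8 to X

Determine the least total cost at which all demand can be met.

855

An optimal shipping plan:
  D1 to W: 15 crates
  D2 to X: 55 crates
  D3 to W: 45 crates
  D3 to X: 30 crates
Total cost = €855.
(Supply check: D1 ships 15; D2 ships 55; D3 ships 75.)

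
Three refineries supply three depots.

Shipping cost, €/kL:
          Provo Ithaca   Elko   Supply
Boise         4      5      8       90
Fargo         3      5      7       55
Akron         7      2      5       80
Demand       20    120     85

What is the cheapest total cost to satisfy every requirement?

1065

An optimal shipping plan:
  Boise to Ithaca: 40 × €5 = €200
  Boise to Elko: 50 × €8 = €400
  Fargo to Provo: 20 × €3 = €60
  Fargo to Elko: 35 × €7 = €245
  Akron to Ithaca: 80 × €2 = €160
Total = 200 + 400 + 60 + 245 + 160 = €1065.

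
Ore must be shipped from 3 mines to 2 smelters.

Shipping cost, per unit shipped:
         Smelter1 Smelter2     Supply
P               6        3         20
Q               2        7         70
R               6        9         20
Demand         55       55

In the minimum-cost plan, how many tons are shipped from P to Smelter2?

Solving gives:
  P–Smelter2: 20 × 3 = 60
  Q–Smelter1: 55 × 2 = 110
  Q–Smelter2: 15 × 7 = 105
  R–Smelter2: 20 × 9 = 180
Total cost = 455.
So P→Smelter2 carries 20 tons.

20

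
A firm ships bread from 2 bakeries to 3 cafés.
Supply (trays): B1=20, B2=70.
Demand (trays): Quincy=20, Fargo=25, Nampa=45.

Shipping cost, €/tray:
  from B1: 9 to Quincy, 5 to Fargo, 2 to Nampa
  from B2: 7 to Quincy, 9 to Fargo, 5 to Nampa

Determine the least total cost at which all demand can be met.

510

Optimal allocation:
  B1→Fargo: 20 trays
  B2→Quincy: 20 trays
  B2→Fargo: 5 trays
  B2→Nampa: 45 trays
Total cost = €510.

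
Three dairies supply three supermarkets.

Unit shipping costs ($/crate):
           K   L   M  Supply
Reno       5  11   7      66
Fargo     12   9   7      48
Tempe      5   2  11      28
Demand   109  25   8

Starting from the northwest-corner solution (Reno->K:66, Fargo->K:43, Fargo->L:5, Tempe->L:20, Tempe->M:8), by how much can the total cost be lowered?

88

Current plan cost = 66·5 + 43·12 + 5·9 + 20·2 + 8·11 = $1019.
Optimal plan:
  Reno→K: 66 × $5 = $330
  Fargo→K: 40 × $12 = $480
  Fargo→M: 8 × $7 = $56
  Tempe→K: 3 × $5 = $15
  Tempe→L: 25 × $2 = $50
Optimal cost = $931.
Saving = 1019 − 931 = $88.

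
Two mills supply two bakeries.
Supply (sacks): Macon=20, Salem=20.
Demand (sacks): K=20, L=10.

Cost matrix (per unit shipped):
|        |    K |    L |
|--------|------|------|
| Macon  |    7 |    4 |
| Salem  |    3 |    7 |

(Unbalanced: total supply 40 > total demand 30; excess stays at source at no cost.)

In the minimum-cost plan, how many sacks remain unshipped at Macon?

Minimum-cost shipments:
  Macon→L: 10 sacks
  Salem→K: 20 sacks
Total cost = 100.
Macon ships 10 of its 20, leaving 10.

10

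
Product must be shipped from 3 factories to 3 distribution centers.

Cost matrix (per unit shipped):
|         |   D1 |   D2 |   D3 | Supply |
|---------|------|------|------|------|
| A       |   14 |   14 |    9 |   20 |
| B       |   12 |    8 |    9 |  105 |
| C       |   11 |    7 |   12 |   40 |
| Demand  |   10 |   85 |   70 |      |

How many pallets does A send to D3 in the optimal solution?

20

Optimal shipments:
  A->D3: 20 × 9 = 180
  B->D1: 10 × 12 = 120
  B->D2: 45 × 8 = 360
  B->D3: 50 × 9 = 450
  C->D2: 40 × 7 = 280
Total cost = 1390.
So A→D3 carries 20 pallets.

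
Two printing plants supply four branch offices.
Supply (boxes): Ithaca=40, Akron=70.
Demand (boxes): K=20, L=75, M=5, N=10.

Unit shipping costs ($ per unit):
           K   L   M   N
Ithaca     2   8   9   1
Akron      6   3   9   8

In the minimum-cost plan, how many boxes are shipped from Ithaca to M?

Solving gives:
  Ithaca->K: 20 boxes
  Ithaca->L: 5 boxes
  Ithaca->M: 5 boxes
  Ithaca->N: 10 boxes
  Akron->L: 70 boxes
Total cost = $345.
So Ithaca→M carries 5 boxes.

5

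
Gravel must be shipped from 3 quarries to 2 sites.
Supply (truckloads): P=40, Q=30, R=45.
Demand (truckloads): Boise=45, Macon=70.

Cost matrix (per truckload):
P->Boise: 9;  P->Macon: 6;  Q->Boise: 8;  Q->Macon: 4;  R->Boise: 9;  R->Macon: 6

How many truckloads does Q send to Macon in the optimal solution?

30

Solving gives:
  P→Boise: 40 × 9 = 360
  Q→Macon: 30 × 4 = 120
  R→Boise: 5 × 9 = 45
  R→Macon: 40 × 6 = 240
Total cost = 765.
So Q→Macon carries 30 truckloads.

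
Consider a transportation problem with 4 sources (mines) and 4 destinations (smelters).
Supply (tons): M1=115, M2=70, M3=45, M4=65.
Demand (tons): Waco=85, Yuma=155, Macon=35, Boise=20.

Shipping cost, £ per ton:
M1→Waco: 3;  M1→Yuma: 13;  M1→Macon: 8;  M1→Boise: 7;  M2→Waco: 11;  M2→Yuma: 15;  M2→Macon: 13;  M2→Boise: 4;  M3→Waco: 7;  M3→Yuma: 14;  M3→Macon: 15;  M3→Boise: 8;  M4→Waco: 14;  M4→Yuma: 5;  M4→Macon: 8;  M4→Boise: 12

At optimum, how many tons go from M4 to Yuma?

65

The minimum-cost plan:
  M1–Waco: 80 × £3 = £240
  M1–Macon: 35 × £8 = £280
  M2–Yuma: 50 × £15 = £750
  M2–Boise: 20 × £4 = £80
  M3–Waco: 5 × £7 = £35
  M3–Yuma: 40 × £14 = £560
  M4–Yuma: 65 × £5 = £325
Total cost = £2270.
So M4→Yuma carries 65 tons.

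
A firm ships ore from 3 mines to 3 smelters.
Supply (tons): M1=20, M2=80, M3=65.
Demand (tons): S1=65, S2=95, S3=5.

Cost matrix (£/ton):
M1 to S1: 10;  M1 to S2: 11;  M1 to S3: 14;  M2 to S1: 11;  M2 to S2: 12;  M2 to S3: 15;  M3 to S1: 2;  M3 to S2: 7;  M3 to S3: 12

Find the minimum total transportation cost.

Optimal allocation:
  M1->S2: 15 tons
  M1->S3: 5 tons
  M2->S2: 80 tons
  M3->S1: 65 tons
Total cost = £1325.

1325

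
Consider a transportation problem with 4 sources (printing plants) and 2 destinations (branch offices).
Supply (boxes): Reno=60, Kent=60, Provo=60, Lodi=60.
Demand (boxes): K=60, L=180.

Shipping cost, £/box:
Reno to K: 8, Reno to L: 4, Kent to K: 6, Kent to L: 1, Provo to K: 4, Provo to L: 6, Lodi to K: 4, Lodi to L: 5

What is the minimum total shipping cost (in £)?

840

Optimal allocation:
  Reno to L: 60 × £4 = £240
  Kent to L: 60 × £1 = £60
  Provo to K: 60 × £4 = £240
  Lodi to L: 60 × £5 = £300
Total = 240 + 60 + 240 + 300 = £840.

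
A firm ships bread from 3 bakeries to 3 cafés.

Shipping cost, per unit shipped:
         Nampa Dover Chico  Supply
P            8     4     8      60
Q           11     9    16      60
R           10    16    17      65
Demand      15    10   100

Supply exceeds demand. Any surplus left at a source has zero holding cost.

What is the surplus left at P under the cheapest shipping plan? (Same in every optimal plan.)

0

Minimum-cost shipments:
  P->Chico: 60 × 8 = 480
  Q->Dover: 10 × 9 = 90
  Q->Chico: 40 × 16 = 640
  R->Nampa: 15 × 10 = 150
Total cost = 1360.
P ships 60 of its 60, leaving 0.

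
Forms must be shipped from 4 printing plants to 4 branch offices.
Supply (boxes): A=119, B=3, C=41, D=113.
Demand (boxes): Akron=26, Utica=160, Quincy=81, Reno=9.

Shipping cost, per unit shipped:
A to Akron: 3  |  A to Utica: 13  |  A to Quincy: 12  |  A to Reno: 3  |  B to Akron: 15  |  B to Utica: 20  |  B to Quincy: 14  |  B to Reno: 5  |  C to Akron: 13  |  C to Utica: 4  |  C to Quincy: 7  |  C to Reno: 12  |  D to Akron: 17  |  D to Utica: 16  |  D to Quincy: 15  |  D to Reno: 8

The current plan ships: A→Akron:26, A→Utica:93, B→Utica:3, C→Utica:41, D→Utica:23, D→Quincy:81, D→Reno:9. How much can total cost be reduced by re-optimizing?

Current plan cost = 26·3 + 93·13 + 3·20 + 41·4 + 23·16 + 81·15 + 9·8 = 3166.
Optimal plan:
  A–Akron: 26 × 3 = 78
  A–Utica: 87 × 13 = 1131
  A–Reno: 6 × 3 = 18
  B–Reno: 3 × 5 = 15
  C–Utica: 41 × 4 = 164
  D–Utica: 32 × 16 = 512
  D–Quincy: 81 × 15 = 1215
Optimal cost = 3133.
Saving = 3166 − 3133 = 33.

33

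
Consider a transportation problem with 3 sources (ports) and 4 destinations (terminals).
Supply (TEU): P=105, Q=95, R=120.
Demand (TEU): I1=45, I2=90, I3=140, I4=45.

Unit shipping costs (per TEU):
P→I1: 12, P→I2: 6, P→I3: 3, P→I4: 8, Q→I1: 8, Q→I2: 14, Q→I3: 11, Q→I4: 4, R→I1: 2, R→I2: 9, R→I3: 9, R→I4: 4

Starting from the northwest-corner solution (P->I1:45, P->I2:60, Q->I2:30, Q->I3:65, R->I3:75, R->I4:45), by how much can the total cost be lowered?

Current plan cost = 45·12 + 60·6 + 30·14 + 65·11 + 75·9 + 45·4 = 2890.
Optimal plan:
  P to I2: 15 × 6 = 90
  P to I3: 90 × 3 = 270
  Q to I3: 50 × 11 = 550
  Q to I4: 45 × 4 = 180
  R to I1: 45 × 2 = 90
  R to I2: 75 × 9 = 675
Optimal cost = 1855.
Saving = 2890 − 1855 = 1035.

1035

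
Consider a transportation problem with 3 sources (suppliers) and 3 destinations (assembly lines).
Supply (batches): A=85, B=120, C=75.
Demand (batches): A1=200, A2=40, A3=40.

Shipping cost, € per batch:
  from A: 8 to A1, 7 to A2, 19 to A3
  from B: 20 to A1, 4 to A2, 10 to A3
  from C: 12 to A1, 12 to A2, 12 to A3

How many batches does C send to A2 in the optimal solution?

0

The minimum-cost plan:
  A->A1: 85 × €8 = €680
  B->A1: 40 × €20 = €800
  B->A2: 40 × €4 = €160
  B->A3: 40 × €10 = €400
  C->A1: 75 × €12 = €900
Total cost = €2940.
The route C→A2 is not used.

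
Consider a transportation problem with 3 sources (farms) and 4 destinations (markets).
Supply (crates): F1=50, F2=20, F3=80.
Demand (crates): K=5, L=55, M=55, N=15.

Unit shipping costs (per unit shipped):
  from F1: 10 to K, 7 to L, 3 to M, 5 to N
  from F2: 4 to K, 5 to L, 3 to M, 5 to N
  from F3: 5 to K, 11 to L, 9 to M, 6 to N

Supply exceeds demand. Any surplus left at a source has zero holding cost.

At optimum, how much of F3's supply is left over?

An optimal plan:
  F1–M: 50 × 3 = 150
  F2–L: 20 × 5 = 100
  F3–K: 5 × 5 = 25
  F3–L: 35 × 11 = 385
  F3–M: 5 × 9 = 45
  F3–N: 15 × 6 = 90
Total cost = 795.
F3 ships 60 of its 80, leaving 20.

20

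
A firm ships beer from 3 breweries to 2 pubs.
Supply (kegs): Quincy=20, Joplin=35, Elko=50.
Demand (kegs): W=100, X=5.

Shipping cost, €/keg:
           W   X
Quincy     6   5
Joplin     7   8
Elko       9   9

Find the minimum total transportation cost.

810

One minimum-cost allocation:
  Quincy->W: 15 × €6 = €90
  Quincy->X: 5 × €5 = €25
  Joplin->W: 35 × €7 = €245
  Elko->W: 50 × €9 = €450
Total = 90 + 25 + 245 + 450 = €810.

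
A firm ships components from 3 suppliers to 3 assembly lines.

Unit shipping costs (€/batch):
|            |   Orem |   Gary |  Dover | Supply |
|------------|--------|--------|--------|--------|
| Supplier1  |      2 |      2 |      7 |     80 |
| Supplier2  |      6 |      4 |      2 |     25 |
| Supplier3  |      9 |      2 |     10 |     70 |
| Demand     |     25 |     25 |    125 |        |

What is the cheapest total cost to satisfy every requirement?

Optimal allocation:
  Supplier1 to Orem: 25 × €2 = €50
  Supplier1 to Dover: 55 × €7 = €385
  Supplier2 to Dover: 25 × €2 = €50
  Supplier3 to Gary: 25 × €2 = €50
  Supplier3 to Dover: 45 × €10 = €450
Total = 50 + 385 + 50 + 50 + 450 = €985.

985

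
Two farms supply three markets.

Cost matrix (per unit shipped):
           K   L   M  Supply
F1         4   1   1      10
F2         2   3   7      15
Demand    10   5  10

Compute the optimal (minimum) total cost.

A cheapest plan:
  F1->M: 10 × 1 = 10
  F2->K: 10 × 2 = 20
  F2->L: 5 × 3 = 15
Total = 10 + 20 + 15 = 45.

45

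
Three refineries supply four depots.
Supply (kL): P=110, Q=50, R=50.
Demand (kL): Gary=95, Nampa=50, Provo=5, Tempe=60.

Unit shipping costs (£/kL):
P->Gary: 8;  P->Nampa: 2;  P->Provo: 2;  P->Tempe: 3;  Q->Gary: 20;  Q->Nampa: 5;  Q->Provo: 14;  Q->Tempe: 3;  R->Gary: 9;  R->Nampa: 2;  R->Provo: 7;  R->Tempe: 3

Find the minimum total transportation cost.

1050

Optimal allocation:
  P–Gary: 95 kL
  P–Nampa: 10 kL
  P–Provo: 5 kL
  Q–Tempe: 50 kL
  R–Nampa: 40 kL
  R–Tempe: 10 kL
Total cost = £1050.
(Supply check: P ships 110; Q ships 50; R ships 50.)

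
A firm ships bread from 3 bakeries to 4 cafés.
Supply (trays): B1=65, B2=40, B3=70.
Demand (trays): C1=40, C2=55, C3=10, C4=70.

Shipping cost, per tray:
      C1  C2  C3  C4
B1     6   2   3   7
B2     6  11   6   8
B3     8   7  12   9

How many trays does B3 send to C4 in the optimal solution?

Optimal shipments:
  B1→C2: 55 × 2 = 110
  B1→C3: 10 × 3 = 30
  B2→C1: 40 × 6 = 240
  B3→C4: 70 × 9 = 630
Total cost = 1010.
So B3→C4 carries 70 trays.

70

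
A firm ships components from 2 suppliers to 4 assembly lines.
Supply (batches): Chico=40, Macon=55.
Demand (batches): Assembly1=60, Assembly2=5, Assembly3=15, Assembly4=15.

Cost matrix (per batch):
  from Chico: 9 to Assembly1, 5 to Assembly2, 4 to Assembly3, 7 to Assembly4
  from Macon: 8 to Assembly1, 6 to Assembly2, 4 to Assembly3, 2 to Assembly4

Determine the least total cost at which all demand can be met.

An optimal shipping plan:
  Chico→Assembly1: 20 × 9 = 180
  Chico→Assembly2: 5 × 5 = 25
  Chico→Assembly3: 15 × 4 = 60
  Macon→Assembly1: 40 × 8 = 320
  Macon→Assembly4: 15 × 2 = 30
Total = 180 + 25 + 60 + 320 + 30 = 615.

615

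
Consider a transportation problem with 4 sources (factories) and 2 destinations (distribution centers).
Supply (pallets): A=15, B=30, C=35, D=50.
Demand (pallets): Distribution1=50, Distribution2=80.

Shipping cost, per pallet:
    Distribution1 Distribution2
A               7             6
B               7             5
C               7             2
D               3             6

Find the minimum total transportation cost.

One minimum-cost allocation:
  A–Distribution2: 15 × 6 = 90
  B–Distribution2: 30 × 5 = 150
  C–Distribution2: 35 × 2 = 70
  D–Distribution1: 50 × 3 = 150
Total = 90 + 150 + 70 + 150 = 460.

460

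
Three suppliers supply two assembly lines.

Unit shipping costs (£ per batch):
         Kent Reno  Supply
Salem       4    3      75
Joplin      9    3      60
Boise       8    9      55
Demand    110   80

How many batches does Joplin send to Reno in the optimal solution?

Solving gives:
  Salem->Kent: 55 × £4 = £220
  Salem->Reno: 20 × £3 = £60
  Joplin->Reno: 60 × £3 = £180
  Boise->Kent: 55 × £8 = £440
Total cost = £900.
So Joplin→Reno carries 60 batches.

60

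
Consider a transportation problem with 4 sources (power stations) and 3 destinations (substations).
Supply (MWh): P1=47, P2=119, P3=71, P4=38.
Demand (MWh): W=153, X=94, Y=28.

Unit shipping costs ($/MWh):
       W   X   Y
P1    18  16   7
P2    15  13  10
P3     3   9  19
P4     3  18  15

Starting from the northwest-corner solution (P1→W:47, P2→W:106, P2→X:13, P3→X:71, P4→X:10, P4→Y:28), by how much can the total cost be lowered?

Current plan cost = 47·18 + 106·15 + 13·13 + 71·9 + 10·18 + 28·15 = $3844.
Optimal plan:
  P1–X: 19 × $16 = $304
  P1–Y: 28 × $7 = $196
  P2–W: 44 × $15 = $660
  P2–X: 75 × $13 = $975
  P3–W: 71 × $3 = $213
  P4–W: 38 × $3 = $114
Optimal cost = $2462.
Saving = 3844 − 2462 = $1382.

1382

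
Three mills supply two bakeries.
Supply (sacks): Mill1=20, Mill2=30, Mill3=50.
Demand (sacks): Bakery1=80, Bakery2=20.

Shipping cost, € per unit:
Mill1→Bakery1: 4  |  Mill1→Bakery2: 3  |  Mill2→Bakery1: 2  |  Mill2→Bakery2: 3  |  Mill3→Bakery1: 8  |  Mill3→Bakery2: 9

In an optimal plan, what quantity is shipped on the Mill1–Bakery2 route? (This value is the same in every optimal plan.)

Optimal shipments:
  Mill1->Bakery2: 20 sacks
  Mill2->Bakery1: 30 sacks
  Mill3->Bakery1: 50 sacks
Total cost = €520.
So Mill1→Bakery2 carries 20 sacks.

20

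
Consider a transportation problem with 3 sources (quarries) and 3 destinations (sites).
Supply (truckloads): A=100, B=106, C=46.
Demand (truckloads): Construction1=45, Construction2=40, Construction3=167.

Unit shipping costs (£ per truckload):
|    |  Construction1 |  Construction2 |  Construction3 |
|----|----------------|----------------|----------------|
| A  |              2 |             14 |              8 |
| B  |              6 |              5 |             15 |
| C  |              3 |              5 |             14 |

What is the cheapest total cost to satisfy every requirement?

One minimum-cost allocation:
  A to Construction3: 100 × £8 = £800
  B to Construction2: 40 × £5 = £200
  B to Construction3: 66 × £15 = £990
  C to Construction1: 45 × £3 = £135
  C to Construction3: 1 × £14 = £14
Total = 800 + 200 + 990 + 135 + 14 = £2139.

2139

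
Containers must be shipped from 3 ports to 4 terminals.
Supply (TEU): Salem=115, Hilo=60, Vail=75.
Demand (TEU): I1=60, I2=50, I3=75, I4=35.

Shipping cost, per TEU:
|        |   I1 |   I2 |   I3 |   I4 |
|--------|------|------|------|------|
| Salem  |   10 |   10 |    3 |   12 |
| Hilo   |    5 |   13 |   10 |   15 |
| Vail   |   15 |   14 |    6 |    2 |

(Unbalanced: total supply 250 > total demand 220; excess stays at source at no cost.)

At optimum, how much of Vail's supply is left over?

30

An optimal plan:
  Salem to I2: 50 × 10 = 500
  Salem to I3: 65 × 3 = 195
  Hilo to I1: 60 × 5 = 300
  Vail to I3: 10 × 6 = 60
  Vail to I4: 35 × 2 = 70
Total cost = 1125.
Vail ships 45 of its 75, leaving 30.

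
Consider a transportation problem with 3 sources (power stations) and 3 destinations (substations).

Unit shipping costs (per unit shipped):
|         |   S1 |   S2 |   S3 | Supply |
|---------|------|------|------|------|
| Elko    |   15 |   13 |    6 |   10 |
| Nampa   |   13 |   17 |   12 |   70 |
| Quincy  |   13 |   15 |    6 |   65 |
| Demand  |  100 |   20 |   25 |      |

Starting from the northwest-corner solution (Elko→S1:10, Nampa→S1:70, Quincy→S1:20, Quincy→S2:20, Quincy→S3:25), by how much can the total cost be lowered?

Current plan cost = 10·15 + 70·13 + 20·13 + 20·15 + 25·6 = 1770.
Optimal plan:
  Elko to S2: 10 × 13 = 130
  Nampa to S1: 70 × 13 = 910
  Quincy to S1: 30 × 13 = 390
  Quincy to S2: 10 × 15 = 150
  Quincy to S3: 25 × 6 = 150
Optimal cost = 1730.
Saving = 1770 − 1730 = 40.

40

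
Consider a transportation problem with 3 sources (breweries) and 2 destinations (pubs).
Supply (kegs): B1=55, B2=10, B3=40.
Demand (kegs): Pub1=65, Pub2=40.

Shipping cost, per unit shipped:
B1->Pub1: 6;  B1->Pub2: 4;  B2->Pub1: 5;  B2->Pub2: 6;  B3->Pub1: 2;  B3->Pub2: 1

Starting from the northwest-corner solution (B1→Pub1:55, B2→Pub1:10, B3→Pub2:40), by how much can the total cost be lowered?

Current plan cost = 55·6 + 10·5 + 40·1 = 420.
Optimal plan:
  B1–Pub1: 15 × 6 = 90
  B1–Pub2: 40 × 4 = 160
  B2–Pub1: 10 × 5 = 50
  B3–Pub1: 40 × 2 = 80
Optimal cost = 380.
Saving = 420 − 380 = 40.

40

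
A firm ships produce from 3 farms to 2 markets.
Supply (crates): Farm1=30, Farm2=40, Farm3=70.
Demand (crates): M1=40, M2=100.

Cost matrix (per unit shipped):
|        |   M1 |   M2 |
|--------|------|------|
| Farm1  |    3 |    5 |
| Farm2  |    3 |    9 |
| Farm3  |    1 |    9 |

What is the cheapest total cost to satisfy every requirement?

820

One minimum-cost allocation:
  Farm1->M2: 30 × 5 = 150
  Farm2->M2: 40 × 9 = 360
  Farm3->M1: 40 × 1 = 40
  Farm3->M2: 30 × 9 = 270
Total = 150 + 360 + 40 + 270 = 820.
(Supply check: Farm1 ships 30; Farm2 ships 40; Farm3 ships 70.)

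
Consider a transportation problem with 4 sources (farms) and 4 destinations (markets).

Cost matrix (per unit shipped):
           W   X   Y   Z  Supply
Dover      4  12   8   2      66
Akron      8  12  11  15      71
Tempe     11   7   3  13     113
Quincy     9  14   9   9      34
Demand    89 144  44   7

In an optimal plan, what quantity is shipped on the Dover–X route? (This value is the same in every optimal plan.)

0

The minimum-cost plan:
  Dover–W: 59 × 4 = 236
  Dover–Z: 7 × 2 = 14
  Akron–X: 71 × 12 = 852
  Tempe–X: 73 × 7 = 511
  Tempe–Y: 40 × 3 = 120
  Quincy–W: 30 × 9 = 270
  Quincy–Y: 4 × 9 = 36
Total cost = 2039.
The route Dover→X is not used.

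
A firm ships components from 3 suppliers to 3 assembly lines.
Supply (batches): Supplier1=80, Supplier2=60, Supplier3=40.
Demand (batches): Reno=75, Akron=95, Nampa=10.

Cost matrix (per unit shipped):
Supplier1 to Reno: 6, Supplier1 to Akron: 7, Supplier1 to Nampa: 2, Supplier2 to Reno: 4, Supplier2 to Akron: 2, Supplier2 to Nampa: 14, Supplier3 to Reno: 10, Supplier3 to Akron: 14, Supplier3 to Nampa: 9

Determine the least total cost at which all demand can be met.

995

Optimal allocation:
  Supplier1->Reno: 35 × 6 = 210
  Supplier1->Akron: 35 × 7 = 245
  Supplier1->Nampa: 10 × 2 = 20
  Supplier2->Akron: 60 × 2 = 120
  Supplier3->Reno: 40 × 10 = 400
Total = 210 + 245 + 20 + 120 + 400 = 995.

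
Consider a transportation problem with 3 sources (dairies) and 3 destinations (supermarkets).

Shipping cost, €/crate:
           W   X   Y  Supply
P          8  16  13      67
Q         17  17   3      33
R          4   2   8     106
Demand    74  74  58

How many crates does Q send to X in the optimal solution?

Solving gives:
  P–W: 67 crates
  Q–Y: 33 crates
  R–W: 7 crates
  R–X: 74 crates
  R–Y: 25 crates
Total cost = €1011.
The route Q→X is not used.

0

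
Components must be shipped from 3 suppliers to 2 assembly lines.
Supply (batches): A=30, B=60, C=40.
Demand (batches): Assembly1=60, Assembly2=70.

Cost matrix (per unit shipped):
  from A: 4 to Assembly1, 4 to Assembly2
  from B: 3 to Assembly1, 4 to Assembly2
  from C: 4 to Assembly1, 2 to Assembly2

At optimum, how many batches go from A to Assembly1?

The minimum-cost plan:
  A->Assembly2: 30 × 4 = 120
  B->Assembly1: 60 × 3 = 180
  C->Assembly2: 40 × 2 = 80
Total cost = 380.
The route A→Assembly1 is not used.

0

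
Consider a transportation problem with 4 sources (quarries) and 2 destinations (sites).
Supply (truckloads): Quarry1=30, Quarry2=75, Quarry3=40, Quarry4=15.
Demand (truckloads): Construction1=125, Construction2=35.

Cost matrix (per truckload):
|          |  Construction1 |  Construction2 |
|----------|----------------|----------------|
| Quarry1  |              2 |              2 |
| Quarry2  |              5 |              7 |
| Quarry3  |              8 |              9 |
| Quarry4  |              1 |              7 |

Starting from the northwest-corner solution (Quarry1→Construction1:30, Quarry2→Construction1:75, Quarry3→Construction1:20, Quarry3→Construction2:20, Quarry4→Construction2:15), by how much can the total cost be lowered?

Current plan cost = 30·2 + 75·5 + 20·8 + 20·9 + 15·7 = 880.
Optimal plan:
  Quarry1–Construction2: 30 × 2 = 60
  Quarry2–Construction1: 75 × 5 = 375
  Quarry3–Construction1: 35 × 8 = 280
  Quarry3–Construction2: 5 × 9 = 45
  Quarry4–Construction1: 15 × 1 = 15
Optimal cost = 775.
Saving = 880 − 775 = 105.

105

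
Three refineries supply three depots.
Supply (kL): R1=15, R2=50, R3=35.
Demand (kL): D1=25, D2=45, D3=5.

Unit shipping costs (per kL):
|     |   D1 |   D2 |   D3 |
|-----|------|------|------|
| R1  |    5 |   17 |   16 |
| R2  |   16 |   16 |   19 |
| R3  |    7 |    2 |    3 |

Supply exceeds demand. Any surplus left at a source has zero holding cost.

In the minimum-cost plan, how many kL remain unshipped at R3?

0

Minimum-cost shipments:
  R1→D1: 15 × 5 = 75
  R2→D1: 10 × 16 = 160
  R2→D2: 15 × 16 = 240
  R3→D2: 30 × 2 = 60
  R3→D3: 5 × 3 = 15
Total cost = 550.
R3 ships 35 of its 35, leaving 0.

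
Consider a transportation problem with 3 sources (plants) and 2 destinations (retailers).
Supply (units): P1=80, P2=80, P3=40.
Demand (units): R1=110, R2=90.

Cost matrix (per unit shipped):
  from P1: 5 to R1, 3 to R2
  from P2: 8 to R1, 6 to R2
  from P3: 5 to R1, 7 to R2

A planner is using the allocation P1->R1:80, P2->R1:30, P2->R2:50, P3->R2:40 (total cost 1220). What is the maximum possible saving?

160

Current plan cost = 80·5 + 30·8 + 50·6 + 40·7 = 1220.
Optimal plan:
  P1 to R1: 70 units
  P1 to R2: 10 units
  P2 to R2: 80 units
  P3 to R1: 40 units
Optimal cost = 1060.
Saving = 1220 − 1060 = 160.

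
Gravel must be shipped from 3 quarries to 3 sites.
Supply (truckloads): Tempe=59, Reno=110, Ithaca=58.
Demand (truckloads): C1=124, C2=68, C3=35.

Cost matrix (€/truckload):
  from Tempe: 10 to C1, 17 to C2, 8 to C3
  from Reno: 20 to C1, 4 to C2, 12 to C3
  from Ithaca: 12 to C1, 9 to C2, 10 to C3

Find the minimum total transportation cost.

One minimum-cost allocation:
  Tempe to C1: 59 × €10 = €590
  Reno to C1: 7 × €20 = €140
  Reno to C2: 68 × €4 = €272
  Reno to C3: 35 × €12 = €420
  Ithaca to C1: 58 × €12 = €696
Total = 590 + 140 + 272 + 420 + 696 = €2118.

2118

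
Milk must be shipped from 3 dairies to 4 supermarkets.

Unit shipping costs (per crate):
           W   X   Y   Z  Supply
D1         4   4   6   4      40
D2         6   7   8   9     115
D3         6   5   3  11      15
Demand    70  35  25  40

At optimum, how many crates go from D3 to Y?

15

The minimum-cost plan:
  D1→Z: 40 × 4 = 160
  D2→W: 70 × 6 = 420
  D2→X: 35 × 7 = 245
  D2→Y: 10 × 8 = 80
  D3→Y: 15 × 3 = 45
Total cost = 950.
So D3→Y carries 15 crates.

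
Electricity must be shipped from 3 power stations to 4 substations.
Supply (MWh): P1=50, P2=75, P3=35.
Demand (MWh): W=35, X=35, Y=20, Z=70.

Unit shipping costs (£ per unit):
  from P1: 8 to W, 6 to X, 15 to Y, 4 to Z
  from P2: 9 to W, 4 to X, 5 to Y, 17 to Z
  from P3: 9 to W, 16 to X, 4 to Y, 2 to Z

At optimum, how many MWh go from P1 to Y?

The minimum-cost plan:
  P1→W: 15 × £8 = £120
  P1→Z: 35 × £4 = £140
  P2→W: 20 × £9 = £180
  P2→X: 35 × £4 = £140
  P2→Y: 20 × £5 = £100
  P3→Z: 35 × £2 = £70
Total cost = £750.
The route P1→Y is not used.

0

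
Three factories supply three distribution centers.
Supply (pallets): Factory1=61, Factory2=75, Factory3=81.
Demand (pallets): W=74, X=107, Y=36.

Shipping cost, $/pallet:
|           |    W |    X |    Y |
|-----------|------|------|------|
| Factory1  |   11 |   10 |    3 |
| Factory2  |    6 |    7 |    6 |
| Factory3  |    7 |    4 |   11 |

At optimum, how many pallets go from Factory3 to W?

Optimal shipments:
  Factory1->X: 25 × $10 = $250
  Factory1->Y: 36 × $3 = $108
  Factory2->W: 74 × $6 = $444
  Factory2->X: 1 × $7 = $7
  Factory3->X: 81 × $4 = $324
Total cost = $1133.
The route Factory3→W is not used.

0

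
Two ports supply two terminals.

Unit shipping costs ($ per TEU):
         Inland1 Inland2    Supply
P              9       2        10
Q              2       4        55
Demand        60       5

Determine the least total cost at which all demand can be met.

A cheapest plan:
  P->Inland1: 5 TEU
  P->Inland2: 5 TEU
  Q->Inland1: 55 TEU
Total cost = $165.

165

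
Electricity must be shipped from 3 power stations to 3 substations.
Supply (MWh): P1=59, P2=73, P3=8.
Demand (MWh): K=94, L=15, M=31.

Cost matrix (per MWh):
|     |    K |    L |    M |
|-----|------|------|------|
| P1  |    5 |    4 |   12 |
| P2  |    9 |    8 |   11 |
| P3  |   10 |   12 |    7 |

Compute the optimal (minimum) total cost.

1039

An optimal shipping plan:
  P1 to K: 44 × 5 = 220
  P1 to L: 15 × 4 = 60
  P2 to K: 50 × 9 = 450
  P2 to M: 23 × 11 = 253
  P3 to M: 8 × 7 = 56
Total = 220 + 60 + 450 + 253 + 56 = 1039.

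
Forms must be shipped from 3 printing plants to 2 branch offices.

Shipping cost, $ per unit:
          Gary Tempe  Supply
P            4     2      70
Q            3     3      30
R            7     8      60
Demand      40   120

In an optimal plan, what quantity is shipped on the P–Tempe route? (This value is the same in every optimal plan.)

70

The minimum-cost plan:
  P to Tempe: 70 × $2 = $140
  Q to Tempe: 30 × $3 = $90
  R to Gary: 40 × $7 = $280
  R to Tempe: 20 × $8 = $160
Total cost = $670.
So P→Tempe carries 70 boxes.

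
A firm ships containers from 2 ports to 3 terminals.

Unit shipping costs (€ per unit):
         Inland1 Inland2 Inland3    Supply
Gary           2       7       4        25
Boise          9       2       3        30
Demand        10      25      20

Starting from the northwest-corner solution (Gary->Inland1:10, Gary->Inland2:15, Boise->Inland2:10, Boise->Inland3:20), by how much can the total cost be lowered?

60

Current plan cost = 10·2 + 15·7 + 10·2 + 20·3 = €205.
Optimal plan:
  Gary to Inland1: 10 TEU
  Gary to Inland3: 15 TEU
  Boise to Inland2: 25 TEU
  Boise to Inland3: 5 TEU
Optimal cost = €145.
Saving = 205 − 145 = €60.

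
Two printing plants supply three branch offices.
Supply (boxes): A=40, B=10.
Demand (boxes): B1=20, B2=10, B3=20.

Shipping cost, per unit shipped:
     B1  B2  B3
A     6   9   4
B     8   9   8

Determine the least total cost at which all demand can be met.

A cheapest plan:
  A→B1: 20 boxes
  A→B3: 20 boxes
  B→B2: 10 boxes
Total cost = 290.

290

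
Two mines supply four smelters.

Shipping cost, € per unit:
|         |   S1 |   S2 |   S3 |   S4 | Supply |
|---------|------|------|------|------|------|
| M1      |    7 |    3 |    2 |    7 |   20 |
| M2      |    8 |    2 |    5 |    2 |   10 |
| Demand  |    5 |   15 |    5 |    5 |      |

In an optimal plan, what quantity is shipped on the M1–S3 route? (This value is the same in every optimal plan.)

5

Solving gives:
  M1 to S1: 5 tons
  M1 to S2: 10 tons
  M1 to S3: 5 tons
  M2 to S2: 5 tons
  M2 to S4: 5 tons
Total cost = €95.
So M1→S3 carries 5 tons.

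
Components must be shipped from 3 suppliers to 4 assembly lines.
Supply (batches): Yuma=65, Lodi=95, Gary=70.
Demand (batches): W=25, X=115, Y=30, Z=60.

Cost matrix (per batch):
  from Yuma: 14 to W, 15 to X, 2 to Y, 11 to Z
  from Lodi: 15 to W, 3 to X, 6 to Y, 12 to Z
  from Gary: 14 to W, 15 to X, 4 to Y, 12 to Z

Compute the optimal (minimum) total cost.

A cheapest plan:
  Yuma->Y: 30 × 2 = 60
  Yuma->Z: 35 × 11 = 385
  Lodi->X: 95 × 3 = 285
  Gary->W: 25 × 14 = 350
  Gary->X: 20 × 15 = 300
  Gary->Z: 25 × 12 = 300
Total = 60 + 385 + 285 + 350 + 300 + 300 = 1680.

1680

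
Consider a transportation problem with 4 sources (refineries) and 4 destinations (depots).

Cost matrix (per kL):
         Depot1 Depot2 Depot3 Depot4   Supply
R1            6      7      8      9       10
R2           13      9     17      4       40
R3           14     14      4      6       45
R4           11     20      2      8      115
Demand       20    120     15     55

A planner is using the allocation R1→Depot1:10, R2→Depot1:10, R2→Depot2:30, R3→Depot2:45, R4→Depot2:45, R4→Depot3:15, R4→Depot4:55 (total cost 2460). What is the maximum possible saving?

Current plan cost = 10·6 + 10·13 + 30·9 + 45·14 + 45·20 + 15·2 + 55·8 = 2460.
Optimal plan:
  R1–Depot2: 10 kL
  R2–Depot2: 40 kL
  R3–Depot2: 45 kL
  R4–Depot1: 20 kL
  R4–Depot2: 25 kL
  R4–Depot3: 15 kL
  R4–Depot4: 55 kL
Optimal cost = 2250.
Saving = 2460 − 2250 = 210.

210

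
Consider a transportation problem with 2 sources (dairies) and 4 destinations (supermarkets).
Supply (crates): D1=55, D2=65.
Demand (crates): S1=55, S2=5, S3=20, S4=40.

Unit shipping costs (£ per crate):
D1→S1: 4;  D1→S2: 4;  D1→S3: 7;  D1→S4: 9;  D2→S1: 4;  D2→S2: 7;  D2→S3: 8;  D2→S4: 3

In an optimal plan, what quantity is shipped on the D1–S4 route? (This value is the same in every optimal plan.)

0

Optimal shipments:
  D1 to S1: 30 × £4 = £120
  D1 to S2: 5 × £4 = £20
  D1 to S3: 20 × £7 = £140
  D2 to S1: 25 × £4 = £100
  D2 to S4: 40 × £3 = £120
Total cost = £500.
The route D1→S4 is not used.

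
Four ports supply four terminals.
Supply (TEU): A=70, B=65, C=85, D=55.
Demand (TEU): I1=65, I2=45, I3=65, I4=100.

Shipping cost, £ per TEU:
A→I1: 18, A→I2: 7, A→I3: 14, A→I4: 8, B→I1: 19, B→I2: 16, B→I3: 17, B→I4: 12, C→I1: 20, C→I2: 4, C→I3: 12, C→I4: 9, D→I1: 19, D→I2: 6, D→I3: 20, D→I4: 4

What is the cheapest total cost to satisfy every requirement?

An optimal shipping plan:
  A→I3: 25 × £14 = £350
  A→I4: 45 × £8 = £360
  B→I1: 65 × £19 = £1235
  C→I2: 45 × £4 = £180
  C→I3: 40 × £12 = £480
  D→I4: 55 × £4 = £220
Total = 350 + 360 + 1235 + 180 + 480 + 220 = £2825.

2825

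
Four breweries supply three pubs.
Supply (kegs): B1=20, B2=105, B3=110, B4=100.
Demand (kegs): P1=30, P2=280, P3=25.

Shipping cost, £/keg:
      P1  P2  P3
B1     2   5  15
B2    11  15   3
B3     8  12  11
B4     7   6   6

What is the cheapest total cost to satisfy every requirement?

3175

Optimal allocation:
  B1→P2: 20 × £5 = £100
  B2→P2: 80 × £15 = £1200
  B2→P3: 25 × £3 = £75
  B3→P1: 30 × £8 = £240
  B3→P2: 80 × £12 = £960
  B4→P2: 100 × £6 = £600
Total = 100 + 1200 + 75 + 240 + 960 + 600 = £3175.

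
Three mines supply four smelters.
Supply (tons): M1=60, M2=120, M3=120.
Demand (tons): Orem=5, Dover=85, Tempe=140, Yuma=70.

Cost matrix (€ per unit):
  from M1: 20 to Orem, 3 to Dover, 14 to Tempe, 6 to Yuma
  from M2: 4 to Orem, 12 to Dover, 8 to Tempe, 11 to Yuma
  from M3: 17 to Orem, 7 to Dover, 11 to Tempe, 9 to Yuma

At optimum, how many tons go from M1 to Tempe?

0

The minimum-cost plan:
  M1 to Dover: 60 × €3 = €180
  M2 to Orem: 5 × €4 = €20
  M2 to Tempe: 115 × €8 = €920
  M3 to Dover: 25 × €7 = €175
  M3 to Tempe: 25 × €11 = €275
  M3 to Yuma: 70 × €9 = €630
Total cost = €2200.
The route M1→Tempe is not used.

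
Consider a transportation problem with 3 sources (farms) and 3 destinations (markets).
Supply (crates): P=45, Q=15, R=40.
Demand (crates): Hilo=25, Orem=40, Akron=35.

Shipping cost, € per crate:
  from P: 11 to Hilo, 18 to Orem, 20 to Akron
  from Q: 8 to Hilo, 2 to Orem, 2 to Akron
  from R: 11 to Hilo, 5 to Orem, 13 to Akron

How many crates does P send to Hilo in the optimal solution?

25

Optimal shipments:
  P->Hilo: 25 × €11 = €275
  P->Akron: 20 × €20 = €400
  Q->Akron: 15 × €2 = €30
  R->Orem: 40 × €5 = €200
Total cost = €905.
So P→Hilo carries 25 crates.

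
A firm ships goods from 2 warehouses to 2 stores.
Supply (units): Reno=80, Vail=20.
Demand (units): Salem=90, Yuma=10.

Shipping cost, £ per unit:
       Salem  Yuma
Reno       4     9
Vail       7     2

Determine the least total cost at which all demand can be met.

410

A cheapest plan:
  Reno->Salem: 80 × £4 = £320
  Vail->Salem: 10 × £7 = £70
  Vail->Yuma: 10 × £2 = £20
Total = 320 + 70 + 20 = £410.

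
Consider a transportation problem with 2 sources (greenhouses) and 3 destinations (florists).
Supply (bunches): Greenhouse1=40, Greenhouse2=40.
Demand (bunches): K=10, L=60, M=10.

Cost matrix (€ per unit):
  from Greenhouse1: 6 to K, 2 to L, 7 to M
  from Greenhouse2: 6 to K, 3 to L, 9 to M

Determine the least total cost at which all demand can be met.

One minimum-cost allocation:
  Greenhouse1 to L: 30 × €2 = €60
  Greenhouse1 to M: 10 × €7 = €70
  Greenhouse2 to K: 10 × €6 = €60
  Greenhouse2 to L: 30 × €3 = €90
Total = 60 + 70 + 60 + 90 = €280.

280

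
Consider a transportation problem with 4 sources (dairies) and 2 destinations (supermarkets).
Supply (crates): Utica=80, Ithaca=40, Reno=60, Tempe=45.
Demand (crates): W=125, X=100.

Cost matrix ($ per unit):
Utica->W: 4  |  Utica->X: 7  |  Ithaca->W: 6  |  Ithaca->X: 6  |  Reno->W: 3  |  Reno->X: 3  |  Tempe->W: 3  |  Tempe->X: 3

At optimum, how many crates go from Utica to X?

0

Solving gives:
  Utica to W: 80 × $4 = $320
  Ithaca to W: 40 × $6 = $240
  Reno to W: 5 × $3 = $15
  Reno to X: 55 × $3 = $165
  Tempe to X: 45 × $3 = $135
Total cost = $875.
The route Utica→X is not used.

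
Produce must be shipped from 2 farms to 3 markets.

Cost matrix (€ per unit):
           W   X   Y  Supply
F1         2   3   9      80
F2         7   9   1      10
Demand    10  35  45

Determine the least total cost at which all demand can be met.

An optimal shipping plan:
  F1 to W: 10 crates
  F1 to X: 35 crates
  F1 to Y: 35 crates
  F2 to Y: 10 crates
Total cost = €450.

450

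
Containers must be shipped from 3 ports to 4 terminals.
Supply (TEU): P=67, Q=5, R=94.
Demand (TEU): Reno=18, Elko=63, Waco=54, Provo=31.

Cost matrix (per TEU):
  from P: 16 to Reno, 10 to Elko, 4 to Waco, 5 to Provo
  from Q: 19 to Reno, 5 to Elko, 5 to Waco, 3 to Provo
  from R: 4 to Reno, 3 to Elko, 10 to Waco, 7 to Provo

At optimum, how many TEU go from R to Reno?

18

Solving gives:
  P→Waco: 54 × 4 = 216
  P→Provo: 13 × 5 = 65
  Q→Provo: 5 × 3 = 15
  R→Reno: 18 × 4 = 72
  R→Elko: 63 × 3 = 189
  R→Provo: 13 × 7 = 91
Total cost = 648.
So R→Reno carries 18 TEU.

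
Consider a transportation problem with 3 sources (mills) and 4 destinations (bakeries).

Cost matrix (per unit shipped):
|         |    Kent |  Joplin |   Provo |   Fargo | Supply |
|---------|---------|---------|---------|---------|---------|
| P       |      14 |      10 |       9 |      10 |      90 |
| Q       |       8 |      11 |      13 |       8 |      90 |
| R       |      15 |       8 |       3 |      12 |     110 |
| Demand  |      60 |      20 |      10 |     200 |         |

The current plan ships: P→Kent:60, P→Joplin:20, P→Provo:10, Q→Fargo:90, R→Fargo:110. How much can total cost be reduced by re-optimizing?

400

Current plan cost = 60·14 + 20·10 + 10·9 + 90·8 + 110·12 = 3170.
Optimal plan:
  P→Fargo: 90 sacks
  Q→Kent: 60 sacks
  Q→Fargo: 30 sacks
  R→Joplin: 20 sacks
  R→Provo: 10 sacks
  R→Fargo: 80 sacks
Optimal cost = 2770.
Saving = 3170 − 2770 = 400.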